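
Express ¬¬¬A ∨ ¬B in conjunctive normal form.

¬A ∨ ¬B

¬¬¬A ∨ ¬B
⇔ ¬A ∨ ¬B   — double negation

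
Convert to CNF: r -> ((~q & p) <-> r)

r -> ((~q & p) <-> r)
≡ ~r | ((~q & p) <-> r)   — eliminate ->
≡ ~r | (((~q & p) -> r) & (r -> (~q & p)))   — eliminate <->
≡ ~r | ((~(~q & p) | r) & (r -> (~q & p)))   — eliminate ->
≡ ~r | ((~(~q & p) | r) & (~r | (~q & p)))   — eliminate ->
≡ ~r | ((~~q | ~p | r) & (~r | (~q & p)))   — De Morgan
≡ ~r | ((q | ~p | r) & (~r | (~q & p)))   — double negation
≡ (~r | q | ~p | r) & (~r | ~r | ~q) & (~r | ~r | p)   — distribute | over &
≡ (~r | ~q) & (~r | p)   — simplify

(~r | ~q) & (~r | p)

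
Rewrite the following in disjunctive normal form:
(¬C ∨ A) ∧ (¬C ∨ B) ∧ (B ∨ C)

(¬C ∧ B) ∨ (A ∧ B)

(¬C ∨ A) ∧ (¬C ∨ B) ∧ (B ∨ C)
⇔ (¬C ∧ ¬C ∧ B) ∨ (¬C ∧ ¬C ∧ C) ∨ (¬C ∧ B ∧ B) ∨ (¬C ∧ B ∧ C) ∨ (A ∧ ¬C ∧ B) ∨ (A ∧ ¬C ∧ C) ∨ (A ∧ B ∧ B) ∨ (A ∧ B ∧ C)   — distribute ∧ over ∨
⇔ (¬C ∧ B) ∨ (A ∧ B)   — simplify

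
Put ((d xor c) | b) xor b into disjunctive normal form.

((d xor c) | b) xor b
= (((d xor c) | b) & ~b) | (~((d xor c) | b) & b)   [expand xor]
= (((d & ~c) | (~d & c) | b) & ~b) | (~((d xor c) | b) & b)   [expand xor]
= (((d & ~c) | (~d & c) | b) & ~b) | (~((d & ~c) | (~d & c) | b) & b)   [expand xor]
= (((d & ~c) | (~d & c) | b) & ~b) | (~(d & ~c) & ~(~d & c) & ~b & b)   [De Morgan]
= (((d & ~c) | (~d & c) | b) & ~b) | ((~d | ~~c) & ~(~d & c) & ~b & b)   [De Morgan]
= (((d & ~c) | (~d & c) | b) & ~b) | ((~d | c) & ~(~d & c) & ~b & b)   [double negation]
= (((d & ~c) | (~d & c) | b) & ~b) | ((~d | c) & (~~d | ~c) & ~b & b)   [De Morgan]
= (((d & ~c) | (~d & c) | b) & ~b) | ((~d | c) & (d | ~c) & ~b & b)   [double negation]
= (d & ~c & ~b) | (~d & c & ~b) | (b & ~b) | (~d & d & ~b & b) | (~d & ~c & ~b & b) | (c & d & ~b & b) | (c & ~c & ~b & b)   [distribute & over |]
= (d & ~c & ~b) | (~d & c & ~b)   [simplify]

(d & ~c & ~b) | (~d & c & ~b)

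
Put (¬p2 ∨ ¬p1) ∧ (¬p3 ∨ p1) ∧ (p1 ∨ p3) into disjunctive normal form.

¬p2 ∧ p1

(¬p2 ∨ ¬p1) ∧ (¬p3 ∨ p1) ∧ (p1 ∨ p3)
≡ (¬p2 ∧ ¬p3 ∧ p1) ∨ (¬p2 ∧ ¬p3 ∧ p3) ∨ (¬p2 ∧ p1 ∧ p1) ∨ (¬p2 ∧ p1 ∧ p3) ∨ (¬p1 ∧ ¬p3 ∧ p1) ∨ (¬p1 ∧ ¬p3 ∧ p3) ∨ (¬p1 ∧ p1 ∧ p1) ∨ (¬p1 ∧ p1 ∧ p3)   — distribute ∧ over ∨
≡ ¬p2 ∧ p1   — simplify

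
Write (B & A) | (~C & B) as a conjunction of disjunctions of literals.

B & (A | ~C)

(B & A) | (~C & B)
≡ (B | ~C) & (B | B) & (A | ~C) & (A | B)   [distribute | over &]
≡ B & (A | ~C)   [simplify]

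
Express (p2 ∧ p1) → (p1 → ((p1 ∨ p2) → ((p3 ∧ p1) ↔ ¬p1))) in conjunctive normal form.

(p2 ∧ p1) → (p1 → ((p1 ∨ p2) → ((p3 ∧ p1) ↔ ¬p1)))
≡ ¬(p2 ∧ p1) ∨ (p1 → ((p1 ∨ p2) → ((p3 ∧ p1) ↔ ¬p1)))
≡ ¬(p2 ∧ p1) ∨ ¬p1 ∨ ((p1 ∨ p2) → ((p3 ∧ p1) ↔ ¬p1))
≡ ¬(p2 ∧ p1) ∨ ¬p1 ∨ ¬(p1 ∨ p2) ∨ ((p3 ∧ p1) ↔ ¬p1)
≡ ¬(p2 ∧ p1) ∨ ¬p1 ∨ ¬(p1 ∨ p2) ∨ (((p3 ∧ p1) → ¬p1) ∧ (¬p1 → (p3 ∧ p1)))
≡ ¬(p2 ∧ p1) ∨ ¬p1 ∨ ¬(p1 ∨ p2) ∨ ((¬(p3 ∧ p1) ∨ ¬p1) ∧ (¬p1 → (p3 ∧ p1)))
≡ ¬(p2 ∧ p1) ∨ ¬p1 ∨ ¬(p1 ∨ p2) ∨ ((¬(p3 ∧ p1) ∨ ¬p1) ∧ (¬¬p1 ∨ (p3 ∧ p1)))
≡ ¬p2 ∨ ¬p1 ∨ ¬p1 ∨ ¬(p1 ∨ p2) ∨ ((¬(p3 ∧ p1) ∨ ¬p1) ∧ (¬¬p1 ∨ (p3 ∧ p1)))
≡ ¬p2 ∨ ¬p1 ∨ ¬p1 ∨ (¬p1 ∧ ¬p2) ∨ ((¬(p3 ∧ p1) ∨ ¬p1) ∧ (¬¬p1 ∨ (p3 ∧ p1)))
≡ ¬p2 ∨ ¬p1 ∨ ¬p1 ∨ (¬p1 ∧ ¬p2) ∨ ((¬p3 ∨ ¬p1 ∨ ¬p1) ∧ (¬¬p1 ∨ (p3 ∧ p1)))
≡ ¬p2 ∨ ¬p1 ∨ ¬p1 ∨ (¬p1 ∧ ¬p2) ∨ ((¬p3 ∨ ¬p1 ∨ ¬p1) ∧ (p1 ∨ (p3 ∧ p1)))
≡ (¬p2 ∨ ¬p1 ∨ ¬p1 ∨ ¬p1 ∨ ¬p3 ∨ ¬p1 ∨ ¬p1) ∧ (¬p2 ∨ ¬p1 ∨ ¬p1 ∨ ¬p1 ∨ p1 ∨ p3) ∧ (¬p2 ∨ ¬p1 ∨ ¬p1 ∨ ¬p1 ∨ p1 ∨ p1) ∧ (¬p2 ∨ ¬p1 ∨ ¬p1 ∨ ¬p2 ∨ ¬p3 ∨ ¬p1 ∨ ¬p1) ∧ (¬p2 ∨ ¬p1 ∨ ¬p1 ∨ ¬p2 ∨ p1 ∨ p3) ∧ (¬p2 ∨ ¬p1 ∨ ¬p1 ∨ ¬p2 ∨ p1 ∨ p1)
≡ ¬p2 ∨ ¬p1 ∨ ¬p3

¬p2 ∨ ¬p1 ∨ ¬p3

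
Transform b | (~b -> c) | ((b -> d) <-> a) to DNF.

b | c | (a & ~b) | (a & d)

b | (~b -> c) | ((b -> d) <-> a)
⇔ b | ~~b | c | ((b -> d) <-> a)   [eliminate ->]
⇔ b | ~~b | c | (((b -> d) -> a) & (a -> (b -> d)))   [eliminate <->]
⇔ b | ~~b | c | ((~(b -> d) | a) & (a -> (b -> d)))   [eliminate ->]
⇔ b | ~~b | c | ((~(~b | d) | a) & (a -> (b -> d)))   [eliminate ->]
⇔ b | ~~b | c | ((~(~b | d) | a) & (~a | (b -> d)))   [eliminate ->]
⇔ b | ~~b | c | ((~(~b | d) | a) & (~a | ~b | d))   [eliminate ->]
⇔ b | b | c | ((~(~b | d) | a) & (~a | ~b | d))   [double negation]
⇔ b | b | c | (((~~b & ~d) | a) & (~a | ~b | d))   [De Morgan]
⇔ b | b | c | (((b & ~d) | a) & (~a | ~b | d))   [double negation]
⇔ b | b | c | (b & ~d & ~a) | (b & ~d & ~b) | (b & ~d & d) | (a & ~a) | (a & ~b) | (a & d)   [distribute & over |]
⇔ b | c | (a & ~b) | (a & d)   [simplify]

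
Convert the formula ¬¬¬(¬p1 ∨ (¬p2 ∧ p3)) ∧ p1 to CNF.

p1 ∧ (p2 ∨ ¬p3)

¬¬¬(¬p1 ∨ (¬p2 ∧ p3)) ∧ p1
≡ ¬(¬p1 ∨ (¬p2 ∧ p3)) ∧ p1   [double negation]
≡ ¬¬p1 ∧ ¬(¬p2 ∧ p3) ∧ p1   [De Morgan]
≡ p1 ∧ ¬(¬p2 ∧ p3) ∧ p1   [double negation]
≡ p1 ∧ (¬¬p2 ∨ ¬p3) ∧ p1   [De Morgan]
≡ p1 ∧ (p2 ∨ ¬p3) ∧ p1   [double negation]
≡ p1 ∧ (p2 ∨ ¬p3)   [simplify]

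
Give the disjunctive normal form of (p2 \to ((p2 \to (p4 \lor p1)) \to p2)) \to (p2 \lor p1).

(p2 \to ((p2 \to (p4 \lor p1)) \to p2)) \to (p2 \lor p1)
= \lnot (p2 \to ((p2 \to (p4 \lor p1)) \to p2)) \lor p2 \lor p1   [eliminate \to]
= \lnot (\lnot p2 \lor ((p2 \to (p4 \lor p1)) \to p2)) \lor p2 \lor p1   [eliminate \to]
= \lnot (\lnot p2 \lor \lnot (p2 \to (p4 \lor p1)) \lor p2) \lor p2 \lor p1   [eliminate \to]
= \lnot (\lnot p2 \lor \lnot (\lnot p2 \lor p4 \lor p1) \lor p2) \lor p2 \lor p1   [eliminate \to]
= (\lnot \lnot p2 \land \lnot \lnot (\lnot p2 \lor p4 \lor p1) \land \lnot p2) \lor p2 \lor p1   [De Morgan]
= (p2 \land \lnot \lnot (\lnot p2 \lor p4 \lor p1) \land \lnot p2) \lor p2 \lor p1   [double negation]
= (p2 \land (\lnot p2 \lor p4 \lor p1) \land \lnot p2) \lor p2 \lor p1   [double negation]
= (p2 \land \lnot p2 \land \lnot p2) \lor (p2 \land p4 \land \lnot p2) \lor (p2 \land p1 \land \lnot p2) \lor p2 \lor p1   [distribute \land over \lor]
= p2 \lor p1   [simplify]

p2 \lor p1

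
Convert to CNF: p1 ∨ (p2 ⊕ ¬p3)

(p1 ∨ p2 ∨ ¬p3) ∧ (p1 ∨ ¬p2 ∨ p3)

p1 ∨ (p2 ⊕ ¬p3)
⇔ p1 ∨ ((p2 ∨ ¬p3) ∧ ¬(p2 ∧ ¬p3))   [expand ⊕]
⇔ p1 ∨ ((p2 ∨ ¬p3) ∧ (¬p2 ∨ ¬¬p3))   [De Morgan]
⇔ p1 ∨ ((p2 ∨ ¬p3) ∧ (¬p2 ∨ p3))   [double negation]
⇔ (p1 ∨ p2 ∨ ¬p3) ∧ (p1 ∨ ¬p2 ∨ p3)   [distribute ∨ over ∧]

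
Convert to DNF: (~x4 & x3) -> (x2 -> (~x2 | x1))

(~x4 & x3) -> (x2 -> (~x2 | x1))
≡ ~(~x4 & x3) | (x2 -> (~x2 | x1))   [eliminate ->]
≡ ~(~x4 & x3) | ~x2 | ~x2 | x1   [eliminate ->]
≡ ~~x4 | ~x3 | ~x2 | ~x2 | x1   [De Morgan]
≡ x4 | ~x3 | ~x2 | ~x2 | x1   [double negation]
≡ x4 | ~x3 | ~x2 | x1   [simplify]

x4 | ~x3 | ~x2 | x1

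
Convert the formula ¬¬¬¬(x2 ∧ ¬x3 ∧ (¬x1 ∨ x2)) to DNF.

x2 ∧ ¬x3

¬¬¬¬(x2 ∧ ¬x3 ∧ (¬x1 ∨ x2))
= ¬¬(x2 ∧ ¬x3 ∧ (¬x1 ∨ x2))   — double negation
= x2 ∧ ¬x3 ∧ (¬x1 ∨ x2)   — double negation
= (x2 ∧ ¬x3 ∧ ¬x1) ∨ (x2 ∧ ¬x3 ∧ x2)   — distribute ∧ over ∨
= x2 ∧ ¬x3   — simplify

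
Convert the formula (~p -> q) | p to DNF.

p | q

(~p -> q) | p
= ~~p | q | p   [eliminate ->]
= p | q | p   [double negation]
= p | q   [simplify]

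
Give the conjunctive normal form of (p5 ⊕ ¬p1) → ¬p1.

¬p5 ∨ ¬p1

(p5 ⊕ ¬p1) → ¬p1
= ¬(p5 ⊕ ¬p1) ∨ ¬p1   [eliminate →]
= ¬((p5 ∨ ¬p1) ∧ ¬(p5 ∧ ¬p1)) ∨ ¬p1   [expand ⊕]
= ¬(p5 ∨ ¬p1) ∨ ¬¬(p5 ∧ ¬p1) ∨ ¬p1   [De Morgan]
= (¬p5 ∧ ¬¬p1) ∨ ¬¬(p5 ∧ ¬p1) ∨ ¬p1   [De Morgan]
= (¬p5 ∧ p1) ∨ ¬¬(p5 ∧ ¬p1) ∨ ¬p1   [double negation]
= (¬p5 ∧ p1) ∨ (p5 ∧ ¬p1) ∨ ¬p1   [double negation]
= (¬p5 ∨ p5 ∨ ¬p1) ∧ (¬p5 ∨ ¬p1 ∨ ¬p1) ∧ (p1 ∨ p5 ∨ ¬p1) ∧ (p1 ∨ ¬p1 ∨ ¬p1)   [distribute ∨ over ∧]
= ¬p5 ∨ ¬p1   [simplify]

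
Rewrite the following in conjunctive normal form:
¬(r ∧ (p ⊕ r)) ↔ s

¬(r ∧ (p ⊕ r)) ↔ s
= (¬(r ∧ (p ⊕ r)) → s) ∧ (s → ¬(r ∧ (p ⊕ r)))   [eliminate ↔]
= (¬¬(r ∧ (p ⊕ r)) ∨ s) ∧ (s → ¬(r ∧ (p ⊕ r)))   [eliminate →]
= (¬¬(r ∧ (p ∨ r) ∧ ¬(p ∧ r)) ∨ s) ∧ (s → ¬(r ∧ (p ⊕ r)))   [expand ⊕]
= (¬¬(r ∧ (p ∨ r) ∧ ¬(p ∧ r)) ∨ s) ∧ (¬s ∨ ¬(r ∧ (p ⊕ r)))   [eliminate →]
= (¬¬(r ∧ (p ∨ r) ∧ ¬(p ∧ r)) ∨ s) ∧ (¬s ∨ ¬(r ∧ (p ∨ r) ∧ ¬(p ∧ r)))   [expand ⊕]
= ((r ∧ (p ∨ r) ∧ ¬(p ∧ r)) ∨ s) ∧ (¬s ∨ ¬(r ∧ (p ∨ r) ∧ ¬(p ∧ r)))   [double negation]
= ((r ∧ (p ∨ r) ∧ (¬p ∨ ¬r)) ∨ s) ∧ (¬s ∨ ¬(r ∧ (p ∨ r) ∧ ¬(p ∧ r)))   [De Morgan]
= ((r ∧ (p ∨ r) ∧ (¬p ∨ ¬r)) ∨ s) ∧ (¬s ∨ ¬r ∨ ¬(p ∨ r) ∨ ¬¬(p ∧ r))   [De Morgan]
= ((r ∧ (p ∨ r) ∧ (¬p ∨ ¬r)) ∨ s) ∧ (¬s ∨ ¬r ∨ (¬p ∧ ¬r) ∨ ¬¬(p ∧ r))   [De Morgan]
= ((r ∧ (p ∨ r) ∧ (¬p ∨ ¬r)) ∨ s) ∧ (¬s ∨ ¬r ∨ (¬p ∧ ¬r) ∨ (p ∧ r))   [double negation]
= (r ∨ s) ∧ (p ∨ r ∨ s) ∧ (¬p ∨ ¬r ∨ s) ∧ (¬s ∨ ¬r ∨ ¬p ∨ p) ∧ (¬s ∨ ¬r ∨ ¬p ∨ r) ∧ (¬s ∨ ¬r ∨ ¬r ∨ p) ∧ (¬s ∨ ¬r ∨ ¬r ∨ r)   [distribute ∨ over ∧]
= (r ∨ s) ∧ (¬p ∨ ¬r ∨ s) ∧ (¬s ∨ ¬r ∨ p)   [simplify]

(r ∨ s) ∧ (¬p ∨ ¬r ∨ s) ∧ (¬s ∨ ¬r ∨ p)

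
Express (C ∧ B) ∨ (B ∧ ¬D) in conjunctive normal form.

(C ∧ B) ∨ (B ∧ ¬D)
⇔ (C ∨ B) ∧ (C ∨ ¬D) ∧ (B ∨ B) ∧ (B ∨ ¬D)   — distribute ∨ over ∧
⇔ (C ∨ ¬D) ∧ B   — simplify

(C ∨ ¬D) ∧ B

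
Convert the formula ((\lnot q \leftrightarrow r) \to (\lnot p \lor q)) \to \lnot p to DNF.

(r \land \lnot q \land p) \lor \lnot p

((\lnot q \leftrightarrow r) \to (\lnot p \lor q)) \to \lnot p
≡ \lnot ((\lnot q \leftrightarrow r) \to (\lnot p \lor q)) \lor \lnot p   (eliminate \to)
≡ \lnot (\lnot (\lnot q \leftrightarrow r) \lor \lnot p \lor q) \lor \lnot p   (eliminate \to)
≡ \lnot (\lnot ((\lnot q \to r) \land (r \to \lnot q)) \lor \lnot p \lor q) \lor \lnot p   (eliminate \leftrightarrow)
≡ \lnot (\lnot ((\lnot \lnot q \lor r) \land (r \to \lnot q)) \lor \lnot p \lor q) \lor \lnot p   (eliminate \to)
≡ \lnot (\lnot ((\lnot \lnot q \lor r) \land (\lnot r \lor \lnot q)) \lor \lnot p \lor q) \lor \lnot p   (eliminate \to)
≡ (\lnot \lnot ((\lnot \lnot q \lor r) \land (\lnot r \lor \lnot q)) \land \lnot \lnot p \land \lnot q) \lor \lnot p   (De Morgan)
≡ ((\lnot \lnot q \lor r) \land (\lnot r \lor \lnot q) \land \lnot \lnot p \land \lnot q) \lor \lnot p   (double negation)
≡ ((q \lor r) \land (\lnot r \lor \lnot q) \land \lnot \lnot p \land \lnot q) \lor \lnot p   (double negation)
≡ ((q \lor r) \land (\lnot r \lor \lnot q) \land p \land \lnot q) \lor \lnot p   (double negation)
≡ (q \land \lnot r \land p \land \lnot q) \lor (q \land \lnot q \land p \land \lnot q) \lor (r \land \lnot r \land p \land \lnot q) \lor (r \land \lnot q \land p \land \lnot q) \lor \lnot p   (distribute \land over \lor)
≡ (r \land \lnot q \land p) \lor \lnot p   (simplify)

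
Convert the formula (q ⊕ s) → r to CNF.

(¬q ∨ s ∨ r) ∧ (¬s ∨ q ∨ r)

(q ⊕ s) → r
⇔ ¬(q ⊕ s) ∨ r   [eliminate →]
⇔ ¬((q ∨ s) ∧ ¬(q ∧ s)) ∨ r   [expand ⊕]
⇔ ¬(q ∨ s) ∨ ¬¬(q ∧ s) ∨ r   [De Morgan]
⇔ (¬q ∧ ¬s) ∨ ¬¬(q ∧ s) ∨ r   [De Morgan]
⇔ (¬q ∧ ¬s) ∨ (q ∧ s) ∨ r   [double negation]
⇔ (¬q ∨ q ∨ r) ∧ (¬q ∨ s ∨ r) ∧ (¬s ∨ q ∨ r) ∧ (¬s ∨ s ∨ r)   [distribute ∨ over ∧]
⇔ (¬q ∨ s ∨ r) ∧ (¬s ∨ q ∨ r)   [simplify]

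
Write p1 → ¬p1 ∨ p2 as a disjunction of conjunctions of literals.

¬p1 ∨ p2

p1 → ¬p1 ∨ p2
⇔ ¬p1 ∨ ¬p1 ∨ p2
⇔ ¬p1 ∨ p2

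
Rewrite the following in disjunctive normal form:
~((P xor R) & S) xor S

~S | (P & ~R & S) | (~P & R & S)

~((P xor R) & S) xor S
≡ (~((P xor R) & S) & ~S) | (~~((P xor R) & S) & S)
≡ (~(((P & ~R) | (~P & R)) & S) & ~S) | (~~((P xor R) & S) & S)
≡ (~(((P & ~R) | (~P & R)) & S) & ~S) | (~~(((P & ~R) | (~P & R)) & S) & S)
≡ ((~((P & ~R) | (~P & R)) | ~S) & ~S) | (~~(((P & ~R) | (~P & R)) & S) & S)
≡ (((~(P & ~R) & ~(~P & R)) | ~S) & ~S) | (~~(((P & ~R) | (~P & R)) & S) & S)
≡ ((((~P | ~~R) & ~(~P & R)) | ~S) & ~S) | (~~(((P & ~R) | (~P & R)) & S) & S)
≡ ((((~P | R) & ~(~P & R)) | ~S) & ~S) | (~~(((P & ~R) | (~P & R)) & S) & S)
≡ ((((~P | R) & (~~P | ~R)) | ~S) & ~S) | (~~(((P & ~R) | (~P & R)) & S) & S)
≡ ((((~P | R) & (P | ~R)) | ~S) & ~S) | (~~(((P & ~R) | (~P & R)) & S) & S)
≡ ((((~P | R) & (P | ~R)) | ~S) & ~S) | (((P & ~R) | (~P & R)) & S & S)
≡ (~P & P & ~S) | (~P & ~R & ~S) | (R & P & ~S) | (R & ~R & ~S) | (~S & ~S) | (P & ~R & S & S) | (~P & R & S & S)
≡ ~S | (P & ~R & S) | (~P & R & S)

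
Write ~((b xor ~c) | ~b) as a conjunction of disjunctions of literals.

(~b | ~c) & b

~((b xor ~c) | ~b)
≡ ~(((b | ~c) & ~(b & ~c)) | ~b)   — expand xor
≡ ~((b | ~c) & ~(b & ~c)) & ~~b   — De Morgan
≡ (~(b | ~c) | ~~(b & ~c)) & ~~b   — De Morgan
≡ ((~b & ~~c) | ~~(b & ~c)) & ~~b   — De Morgan
≡ ((~b & c) | ~~(b & ~c)) & ~~b   — double negation
≡ ((~b & c) | (b & ~c)) & ~~b   — double negation
≡ ((~b & c) | (b & ~c)) & b   — double negation
≡ (~b | b) & (~b | ~c) & (c | b) & (c | ~c) & b   — distribute | over &
≡ (~b | ~c) & b   — simplify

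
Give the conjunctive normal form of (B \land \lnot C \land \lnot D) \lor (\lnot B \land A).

(B \lor A) \land (\lnot C \lor \lnot B) \land (\lnot C \lor A) \land (\lnot D \lor \lnot B) \land (\lnot D \lor A)

(B \land \lnot C \land \lnot D) \lor (\lnot B \land A)
= (B \lor \lnot B) \land (B \lor A) \land (\lnot C \lor \lnot B) \land (\lnot C \lor A) \land (\lnot D \lor \lnot B) \land (\lnot D \lor A)   — distribute \lor over \land
= (B \lor A) \land (\lnot C \lor \lnot B) \land (\lnot C \lor A) \land (\lnot D \lor \lnot B) \land (\lnot D \lor A)   — simplify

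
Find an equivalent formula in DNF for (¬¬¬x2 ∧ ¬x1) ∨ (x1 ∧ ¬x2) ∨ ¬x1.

(¬¬¬x2 ∧ ¬x1) ∨ (x1 ∧ ¬x2) ∨ ¬x1
≡ (¬x2 ∧ ¬x1) ∨ (x1 ∧ ¬x2) ∨ ¬x1   [double negation]
≡ (x1 ∧ ¬x2) ∨ ¬x1   [simplify]

(x1 ∧ ¬x2) ∨ ¬x1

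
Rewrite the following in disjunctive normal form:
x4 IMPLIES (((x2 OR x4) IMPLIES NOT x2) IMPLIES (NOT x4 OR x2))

x4 IMPLIES (((x2 OR x4) IMPLIES NOT x2) IMPLIES (NOT x4 OR x2))
= NOT x4 OR (((x2 OR x4) IMPLIES NOT x2) IMPLIES (NOT x4 OR x2))
= NOT x4 OR NOT ((x2 OR x4) IMPLIES NOT x2) OR NOT x4 OR x2
= NOT x4 OR NOT (NOT (x2 OR x4) OR NOT x2) OR NOT x4 OR x2
= NOT x4 OR (NOT NOT (x2 OR x4) AND NOT NOT x2) OR NOT x4 OR x2
= NOT x4 OR ((x2 OR x4) AND NOT NOT x2) OR NOT x4 OR x2
= NOT x4 OR ((x2 OR x4) AND x2) OR NOT x4 OR x2
= NOT x4 OR (x2 AND x2) OR (x4 AND x2) OR NOT x4 OR x2
= NOT x4 OR x2

NOT x4 OR x2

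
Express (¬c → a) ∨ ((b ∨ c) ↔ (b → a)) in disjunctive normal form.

c ∨ a

(¬c → a) ∨ ((b ∨ c) ↔ (b → a))
= ¬¬c ∨ a ∨ ((b ∨ c) ↔ (b → a))   [eliminate →]
= ¬¬c ∨ a ∨ (((b ∨ c) → (b → a)) ∧ ((b → a) → (b ∨ c)))   [eliminate ↔]
= ¬¬c ∨ a ∨ ((¬(b ∨ c) ∨ (b → a)) ∧ ((b → a) → (b ∨ c)))   [eliminate →]
= ¬¬c ∨ a ∨ ((¬(b ∨ c) ∨ ¬b ∨ a) ∧ ((b → a) → (b ∨ c)))   [eliminate →]
= ¬¬c ∨ a ∨ ((¬(b ∨ c) ∨ ¬b ∨ a) ∧ (¬(b → a) ∨ b ∨ c))   [eliminate →]
= ¬¬c ∨ a ∨ ((¬(b ∨ c) ∨ ¬b ∨ a) ∧ (¬(¬b ∨ a) ∨ b ∨ c))   [eliminate →]
= c ∨ a ∨ ((¬(b ∨ c) ∨ ¬b ∨ a) ∧ (¬(¬b ∨ a) ∨ b ∨ c))   [double negation]
= c ∨ a ∨ (((¬b ∧ ¬c) ∨ ¬b ∨ a) ∧ (¬(¬b ∨ a) ∨ b ∨ c))   [De Morgan]
= c ∨ a ∨ (((¬b ∧ ¬c) ∨ ¬b ∨ a) ∧ ((¬¬b ∧ ¬a) ∨ b ∨ c))   [De Morgan]
= c ∨ a ∨ (((¬b ∧ ¬c) ∨ ¬b ∨ a) ∧ ((b ∧ ¬a) ∨ b ∨ c))   [double negation]
= c ∨ a ∨ (¬b ∧ ¬c ∧ b ∧ ¬a) ∨ (¬b ∧ ¬c ∧ b) ∨ (¬b ∧ ¬c ∧ c) ∨ (¬b ∧ b ∧ ¬a) ∨ (¬b ∧ b) ∨ (¬b ∧ c) ∨ (a ∧ b ∧ ¬a) ∨ (a ∧ b) ∨ (a ∧ c)   [distribute ∧ over ∨]
= c ∨ a   [simplify]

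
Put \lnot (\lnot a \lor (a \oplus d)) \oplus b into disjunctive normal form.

\lnot (\lnot a \lor (a \oplus d)) \oplus b
= (\lnot (\lnot a \lor (a \oplus d)) \land \lnot b) \lor (\lnot \lnot (\lnot a \lor (a \oplus d)) \land b)   (expand \oplus)
= (\lnot (\lnot a \lor (a \land \lnot d) \lor (\lnot a \land d)) \land \lnot b) \lor (\lnot \lnot (\lnot a \lor (a \oplus d)) \land b)   (expand \oplus)
= (\lnot (\lnot a \lor (a \land \lnot d) \lor (\lnot a \land d)) \land \lnot b) \lor (\lnot \lnot (\lnot a \lor (a \land \lnot d) \lor (\lnot a \land d)) \land b)   (expand \oplus)
= (\lnot \lnot a \land \lnot (a \land \lnot d) \land \lnot (\lnot a \land d) \land \lnot b) \lor (\lnot \lnot (\lnot a \lor (a \land \lnot d) \lor (\lnot a \land d)) \land b)   (De Morgan)
= (a \land \lnot (a \land \lnot d) \land \lnot (\lnot a \land d) \land \lnot b) \lor (\lnot \lnot (\lnot a \lor (a \land \lnot d) \lor (\lnot a \land d)) \land b)   (double negation)
= (a \land (\lnot a \lor \lnot \lnot d) \land \lnot (\lnot a \land d) \land \lnot b) \lor (\lnot \lnot (\lnot a \lor (a \land \lnot d) \lor (\lnot a \land d)) \land b)   (De Morgan)
= (a \land (\lnot a \lor d) \land \lnot (\lnot a \land d) \land \lnot b) \lor (\lnot \lnot (\lnot a \lor (a \land \lnot d) \lor (\lnot a \land d)) \land b)   (double negation)
= (a \land (\lnot a \lor d) \land (\lnot \lnot a \lor \lnot d) \land \lnot b) \lor (\lnot \lnot (\lnot a \lor (a \land \lnot d) \lor (\lnot a \land d)) \land b)   (De Morgan)
= (a \land (\lnot a \lor d) \land (a \lor \lnot d) \land \lnot b) \lor (\lnot \lnot (\lnot a \lor (a \land \lnot d) \lor (\lnot a \land d)) \land b)   (double negation)
= (a \land (\lnot a \lor d) \land (a \lor \lnot d) \land \lnot b) \lor ((\lnot a \lor (a \land \lnot d) \lor (\lnot a \land d)) \land b)   (double negation)
= (a \land \lnot a \land a \land \lnot b) \lor (a \land \lnot a \land \lnot d \land \lnot b) \lor (a \land d \land a \land \lnot b) \lor (a \land d \land \lnot d \land \lnot b) \lor (\lnot a \land b) \lor (a \land \lnot d \land b) \lor (\lnot a \land d \land b)   (distribute \land over \lor)
= (a \land d \land \lnot b) \lor (\lnot a \land b) \lor (a \land \lnot d \land b)   (simplify)

(a \land d \land \lnot b) \lor (\lnot a \land b) \lor (a \land \lnot d \land b)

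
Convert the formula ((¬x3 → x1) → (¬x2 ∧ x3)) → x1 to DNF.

(x3 ∧ x2) ∨ x1

((¬x3 → x1) → (¬x2 ∧ x3)) → x1
⇔ ¬((¬x3 → x1) → (¬x2 ∧ x3)) ∨ x1   [eliminate →]
⇔ ¬(¬(¬x3 → x1) ∨ (¬x2 ∧ x3)) ∨ x1   [eliminate →]
⇔ ¬(¬(¬¬x3 ∨ x1) ∨ (¬x2 ∧ x3)) ∨ x1   [eliminate →]
⇔ (¬¬(¬¬x3 ∨ x1) ∧ ¬(¬x2 ∧ x3)) ∨ x1   [De Morgan]
⇔ ((¬¬x3 ∨ x1) ∧ ¬(¬x2 ∧ x3)) ∨ x1   [double negation]
⇔ ((x3 ∨ x1) ∧ ¬(¬x2 ∧ x3)) ∨ x1   [double negation]
⇔ ((x3 ∨ x1) ∧ (¬¬x2 ∨ ¬x3)) ∨ x1   [De Morgan]
⇔ ((x3 ∨ x1) ∧ (x2 ∨ ¬x3)) ∨ x1   [double negation]
⇔ (x3 ∧ x2) ∨ (x3 ∧ ¬x3) ∨ (x1 ∧ x2) ∨ (x1 ∧ ¬x3) ∨ x1   [distribute ∧ over ∨]
⇔ (x3 ∧ x2) ∨ x1   [simplify]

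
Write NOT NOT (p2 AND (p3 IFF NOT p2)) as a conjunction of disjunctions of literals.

p2 AND (NOT p3 OR NOT p2)

NOT NOT (p2 AND (p3 IFF NOT p2))
≡ NOT NOT (p2 AND (p3 IMPLIES NOT p2) AND (NOT p2 IMPLIES p3))   [eliminate IFF]
≡ NOT NOT (p2 AND (NOT p3 OR NOT p2) AND (NOT p2 IMPLIES p3))   [eliminate IMPLIES]
≡ NOT NOT (p2 AND (NOT p3 OR NOT p2) AND (NOT NOT p2 OR p3))   [eliminate IMPLIES]
≡ p2 AND (NOT p3 OR NOT p2) AND (NOT NOT p2 OR p3)   [double negation]
≡ p2 AND (NOT p3 OR NOT p2) AND (p2 OR p3)   [double negation]
≡ p2 AND (NOT p3 OR NOT p2)   [simplify]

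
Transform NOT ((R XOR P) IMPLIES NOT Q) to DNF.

(R AND NOT P AND Q) OR (NOT R AND P AND Q)

NOT ((R XOR P) IMPLIES NOT Q)
⇔ NOT (NOT (R XOR P) OR NOT Q)   (eliminate IMPLIES)
⇔ NOT (NOT ((R AND NOT P) OR (NOT R AND P)) OR NOT Q)   (expand XOR)
⇔ NOT NOT ((R AND NOT P) OR (NOT R AND P)) AND NOT NOT Q   (De Morgan)
⇔ ((R AND NOT P) OR (NOT R AND P)) AND NOT NOT Q   (double negation)
⇔ ((R AND NOT P) OR (NOT R AND P)) AND Q   (double negation)
⇔ (R AND NOT P AND Q) OR (NOT R AND P AND Q)   (distribute AND over OR)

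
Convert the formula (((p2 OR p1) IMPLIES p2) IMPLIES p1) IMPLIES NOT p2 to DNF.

(((p2 OR p1) IMPLIES p2) IMPLIES p1) IMPLIES NOT p2
= NOT (((p2 OR p1) IMPLIES p2) IMPLIES p1) OR NOT p2   [eliminate IMPLIES]
= NOT (NOT ((p2 OR p1) IMPLIES p2) OR p1) OR NOT p2   [eliminate IMPLIES]
= NOT (NOT (NOT (p2 OR p1) OR p2) OR p1) OR NOT p2   [eliminate IMPLIES]
= (NOT NOT (NOT (p2 OR p1) OR p2) AND NOT p1) OR NOT p2   [De Morgan]
= ((NOT (p2 OR p1) OR p2) AND NOT p1) OR NOT p2   [double negation]
= (((NOT p2 AND NOT p1) OR p2) AND NOT p1) OR NOT p2   [De Morgan]
= (NOT p2 AND NOT p1 AND NOT p1) OR (p2 AND NOT p1) OR NOT p2   [distribute AND over OR]
= (p2 AND NOT p1) OR NOT p2   [simplify]

(p2 AND NOT p1) OR NOT p2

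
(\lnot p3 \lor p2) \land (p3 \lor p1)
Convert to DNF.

(\lnot p3 \lor p2) \land (p3 \lor p1)
⇔ \lnot p3 \land p3 \lor \lnot p3 \land p1 \lor p2 \land p3 \lor p2 \land p1   (distribute \land over \lor)
⇔ \lnot p3 \land p1 \lor p2 \land p3 \lor p2 \land p1   (simplify)

\lnot p3 \land p1 \lor p2 \land p3 \lor p2 \land p1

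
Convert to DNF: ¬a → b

¬a → b
= ¬¬a ∨ b   [eliminate →]
= a ∨ b   [double negation]

a ∨ b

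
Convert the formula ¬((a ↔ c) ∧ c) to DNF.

(c ∧ ¬a) ∨ ¬c

¬((a ↔ c) ∧ c)
≡ ¬((a → c) ∧ (c → a) ∧ c)   (eliminate ↔)
≡ ¬((¬a ∨ c) ∧ (c → a) ∧ c)   (eliminate →)
≡ ¬((¬a ∨ c) ∧ (¬c ∨ a) ∧ c)   (eliminate →)
≡ ¬(¬a ∨ c) ∨ ¬(¬c ∨ a) ∨ ¬c   (De Morgan)
≡ (¬¬a ∧ ¬c) ∨ ¬(¬c ∨ a) ∨ ¬c   (De Morgan)
≡ (a ∧ ¬c) ∨ ¬(¬c ∨ a) ∨ ¬c   (double negation)
≡ (a ∧ ¬c) ∨ (¬¬c ∧ ¬a) ∨ ¬c   (De Morgan)
≡ (a ∧ ¬c) ∨ (c ∧ ¬a) ∨ ¬c   (double negation)
≡ (c ∧ ¬a) ∨ ¬c   (simplify)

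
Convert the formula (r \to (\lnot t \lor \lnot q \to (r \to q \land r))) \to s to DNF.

(r \to (\lnot t \lor \lnot q \to (r \to q \land r))) \to s
≡ \lnot (r \to (\lnot t \lor \lnot q \to (r \to q \land r))) \lor s   — eliminate \to
≡ \lnot (\lnot r \lor (\lnot t \lor \lnot q \to (r \to q \land r))) \lor s   — eliminate \to
≡ \lnot (\lnot r \lor \lnot (\lnot t \lor \lnot q) \lor (r \to q \land r)) \lor s   — eliminate \to
≡ \lnot (\lnot r \lor \lnot (\lnot t \lor \lnot q) \lor \lnot r \lor q \land r) \lor s   — eliminate \to
≡ \lnot \lnot r \land \lnot \lnot (\lnot t \lor \lnot q) \land \lnot \lnot r \land \lnot (q \land r) \lor s   — De Morgan
≡ r \land \lnot \lnot (\lnot t \lor \lnot q) \land \lnot \lnot r \land \lnot (q \land r) \lor s   — double negation
≡ r \land (\lnot t \lor \lnot q) \land \lnot \lnot r \land \lnot (q \land r) \lor s   — double negation
≡ r \land (\lnot t \lor \lnot q) \land r \land \lnot (q \land r) \lor s   — double negation
≡ r \land (\lnot t \lor \lnot q) \land r \land (\lnot q \lor \lnot r) \lor s   — De Morgan
≡ r \land \lnot t \land r \land \lnot q \lor r \land \lnot t \land r \land \lnot r \lor r \land \lnot q \land r \land \lnot q \lor r \land \lnot q \land r \land \lnot r \lor s   — distribute \land over \lor
≡ r \land \lnot q \lor s   — simplify

r \land \lnot q \lor s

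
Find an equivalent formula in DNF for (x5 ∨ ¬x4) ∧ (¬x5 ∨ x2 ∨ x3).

(x5 ∧ x2) ∨ (x5 ∧ x3) ∨ (¬x4 ∧ ¬x5) ∨ (¬x4 ∧ x2) ∨ (¬x4 ∧ x3)

(x5 ∨ ¬x4) ∧ (¬x5 ∨ x2 ∨ x3)
≡ (x5 ∧ ¬x5) ∨ (x5 ∧ x2) ∨ (x5 ∧ x3) ∨ (¬x4 ∧ ¬x5) ∨ (¬x4 ∧ x2) ∨ (¬x4 ∧ x3)
≡ (x5 ∧ x2) ∨ (x5 ∧ x3) ∨ (¬x4 ∧ ¬x5) ∨ (¬x4 ∧ x2) ∨ (¬x4 ∧ x3)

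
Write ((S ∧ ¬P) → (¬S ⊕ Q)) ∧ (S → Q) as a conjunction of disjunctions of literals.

((S ∧ ¬P) → (¬S ⊕ Q)) ∧ (S → Q)
≡ (¬(S ∧ ¬P) ∨ (¬S ⊕ Q)) ∧ (S → Q)   — eliminate →
≡ (¬(S ∧ ¬P) ∨ ((¬S ∨ Q) ∧ ¬(¬S ∧ Q))) ∧ (S → Q)   — expand ⊕
≡ (¬(S ∧ ¬P) ∨ ((¬S ∨ Q) ∧ ¬(¬S ∧ Q))) ∧ (¬S ∨ Q)   — eliminate →
≡ (¬S ∨ ¬¬P ∨ ((¬S ∨ Q) ∧ ¬(¬S ∧ Q))) ∧ (¬S ∨ Q)   — De Morgan
≡ (¬S ∨ P ∨ ((¬S ∨ Q) ∧ ¬(¬S ∧ Q))) ∧ (¬S ∨ Q)   — double negation
≡ (¬S ∨ P ∨ ((¬S ∨ Q) ∧ (¬¬S ∨ ¬Q))) ∧ (¬S ∨ Q)   — De Morgan
≡ (¬S ∨ P ∨ ((¬S ∨ Q) ∧ (S ∨ ¬Q))) ∧ (¬S ∨ Q)   — double negation
≡ (¬S ∨ P ∨ ¬S ∨ Q) ∧ (¬S ∨ P ∨ S ∨ ¬Q) ∧ (¬S ∨ Q)   — distribute ∨ over ∧
≡ ¬S ∨ Q   — simplify

¬S ∨ Q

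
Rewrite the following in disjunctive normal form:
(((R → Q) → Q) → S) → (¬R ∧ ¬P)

(((R → Q) → Q) → S) → (¬R ∧ ¬P)
= ¬(((R → Q) → Q) → S) ∨ (¬R ∧ ¬P)   — eliminate →
= ¬(¬((R → Q) → Q) ∨ S) ∨ (¬R ∧ ¬P)   — eliminate →
= ¬(¬(¬(R → Q) ∨ Q) ∨ S) ∨ (¬R ∧ ¬P)   — eliminate →
= ¬(¬(¬(¬R ∨ Q) ∨ Q) ∨ S) ∨ (¬R ∧ ¬P)   — eliminate →
= (¬¬(¬(¬R ∨ Q) ∨ Q) ∧ ¬S) ∨ (¬R ∧ ¬P)   — De Morgan
= ((¬(¬R ∨ Q) ∨ Q) ∧ ¬S) ∨ (¬R ∧ ¬P)   — double negation
= (((¬¬R ∧ ¬Q) ∨ Q) ∧ ¬S) ∨ (¬R ∧ ¬P)   — De Morgan
= (((R ∧ ¬Q) ∨ Q) ∧ ¬S) ∨ (¬R ∧ ¬P)   — double negation
= (R ∧ ¬Q ∧ ¬S) ∨ (Q ∧ ¬S) ∨ (¬R ∧ ¬P)   — distribute ∧ over ∨

(R ∧ ¬Q ∧ ¬S) ∨ (Q ∧ ¬S) ∨ (¬R ∧ ¬P)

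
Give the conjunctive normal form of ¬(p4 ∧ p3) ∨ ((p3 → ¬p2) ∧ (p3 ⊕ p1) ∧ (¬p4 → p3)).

(¬p4 ∨ ¬p3 ∨ ¬p2) ∧ (¬p4 ∨ ¬p3 ∨ ¬p1)

¬(p4 ∧ p3) ∨ ((p3 → ¬p2) ∧ (p3 ⊕ p1) ∧ (¬p4 → p3))
= ¬(p4 ∧ p3) ∨ ((¬p3 ∨ ¬p2) ∧ (p3 ⊕ p1) ∧ (¬p4 → p3))   [eliminate →]
= ¬(p4 ∧ p3) ∨ ((¬p3 ∨ ¬p2) ∧ (p3 ∨ p1) ∧ ¬(p3 ∧ p1) ∧ (¬p4 → p3))   [expand ⊕]
= ¬(p4 ∧ p3) ∨ ((¬p3 ∨ ¬p2) ∧ (p3 ∨ p1) ∧ ¬(p3 ∧ p1) ∧ (¬¬p4 ∨ p3))   [eliminate →]
= ¬p4 ∨ ¬p3 ∨ ((¬p3 ∨ ¬p2) ∧ (p3 ∨ p1) ∧ ¬(p3 ∧ p1) ∧ (¬¬p4 ∨ p3))   [De Morgan]
= ¬p4 ∨ ¬p3 ∨ ((¬p3 ∨ ¬p2) ∧ (p3 ∨ p1) ∧ (¬p3 ∨ ¬p1) ∧ (¬¬p4 ∨ p3))   [De Morgan]
= ¬p4 ∨ ¬p3 ∨ ((¬p3 ∨ ¬p2) ∧ (p3 ∨ p1) ∧ (¬p3 ∨ ¬p1) ∧ (p4 ∨ p3))   [double negation]
= (¬p4 ∨ ¬p3 ∨ ¬p3 ∨ ¬p2) ∧ (¬p4 ∨ ¬p3 ∨ p3 ∨ p1) ∧ (¬p4 ∨ ¬p3 ∨ ¬p3 ∨ ¬p1) ∧ (¬p4 ∨ ¬p3 ∨ p4 ∨ p3)   [distribute ∨ over ∧]
= (¬p4 ∨ ¬p3 ∨ ¬p2) ∧ (¬p4 ∨ ¬p3 ∨ ¬p1)   [simplify]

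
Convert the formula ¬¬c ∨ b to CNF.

¬¬c ∨ b
= c ∨ b   — double negation

c ∨ b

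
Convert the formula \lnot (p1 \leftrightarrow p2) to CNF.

(p1 \lor p2) \land (\lnot p2 \lor \lnot p1)

\lnot (p1 \leftrightarrow p2)
= \lnot ((p1 \to p2) \land (p2 \to p1))
= \lnot ((\lnot p1 \lor p2) \land (p2 \to p1))
= \lnot ((\lnot p1 \lor p2) \land (\lnot p2 \lor p1))
= \lnot (\lnot p1 \lor p2) \lor \lnot (\lnot p2 \lor p1)
= \lnot \lnot p1 \land \lnot p2 \lor \lnot (\lnot p2 \lor p1)
= p1 \land \lnot p2 \lor \lnot (\lnot p2 \lor p1)
= p1 \land \lnot p2 \lor \lnot \lnot p2 \land \lnot p1
= p1 \land \lnot p2 \lor p2 \land \lnot p1
= (p1 \lor p2) \land (p1 \lor \lnot p1) \land (\lnot p2 \lor p2) \land (\lnot p2 \lor \lnot p1)
= (p1 \lor p2) \land (\lnot p2 \lor \lnot p1)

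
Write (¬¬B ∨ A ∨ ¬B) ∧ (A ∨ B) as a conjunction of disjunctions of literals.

(¬¬B ∨ A ∨ ¬B) ∧ (A ∨ B)
≡ (B ∨ A ∨ ¬B) ∧ (A ∨ B)   [double negation]
≡ A ∨ B   [simplify]

A ∨ B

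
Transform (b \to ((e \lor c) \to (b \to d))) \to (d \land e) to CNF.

(b \to ((e \lor c) \to (b \to d))) \to (d \land e)
≡ \lnot (b \to ((e \lor c) \to (b \to d))) \lor (d \land e)   [eliminate \to]
≡ \lnot (\lnot b \lor ((e \lor c) \to (b \to d))) \lor (d \land e)   [eliminate \to]
≡ \lnot (\lnot b \lor \lnot (e \lor c) \lor (b \to d)) \lor (d \land e)   [eliminate \to]
≡ \lnot (\lnot b \lor \lnot (e \lor c) \lor \lnot b \lor d) \lor (d \land e)   [eliminate \to]
≡ (\lnot \lnot b \land \lnot \lnot (e \lor c) \land \lnot \lnot b \land \lnot d) \lor (d \land e)   [De Morgan]
≡ (b \land \lnot \lnot (e \lor c) \land \lnot \lnot b \land \lnot d) \lor (d \land e)   [double negation]
≡ (b \land (e \lor c) \land \lnot \lnot b \land \lnot d) \lor (d \land e)   [double negation]
≡ (b \land (e \lor c) \land b \land \lnot d) \lor (d \land e)   [double negation]
≡ (b \lor d) \land (b \lor e) \land (e \lor c \lor d) \land (e \lor c \lor e) \land (b \lor d) \land (b \lor e) \land (\lnot d \lor d) \land (\lnot d \lor e)   [distribute \lor over \land]
≡ (b \lor d) \land (b \lor e) \land (e \lor c) \land (\lnot d \lor e)   [simplify]

(b \lor d) \land (b \lor e) \land (e \lor c) \land (\lnot d \lor e)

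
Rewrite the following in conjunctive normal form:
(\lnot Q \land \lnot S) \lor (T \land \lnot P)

(\lnot Q \land \lnot S) \lor (T \land \lnot P)
≡ (\lnot Q \lor T) \land (\lnot Q \lor \lnot P) \land (\lnot S \lor T) \land (\lnot S \lor \lnot P)

(\lnot Q \lor T) \land (\lnot Q \lor \lnot P) \land (\lnot S \lor T) \land (\lnot S \lor \lnot P)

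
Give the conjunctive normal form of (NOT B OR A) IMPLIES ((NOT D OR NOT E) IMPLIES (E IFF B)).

(B OR D OR NOT E) AND (NOT A OR E OR NOT B)

(NOT B OR A) IMPLIES ((NOT D OR NOT E) IMPLIES (E IFF B))
≡ NOT (NOT B OR A) OR ((NOT D OR NOT E) IMPLIES (E IFF B))   (eliminate IMPLIES)
≡ NOT (NOT B OR A) OR NOT (NOT D OR NOT E) OR (E IFF B)   (eliminate IMPLIES)
≡ NOT (NOT B OR A) OR NOT (NOT D OR NOT E) OR ((E IMPLIES B) AND (B IMPLIES E))   (eliminate IFF)
≡ NOT (NOT B OR A) OR NOT (NOT D OR NOT E) OR ((NOT E OR B) AND (B IMPLIES E))   (eliminate IMPLIES)
≡ NOT (NOT B OR A) OR NOT (NOT D OR NOT E) OR ((NOT E OR B) AND (NOT B OR E))   (eliminate IMPLIES)
≡ (NOT NOT B AND NOT A) OR NOT (NOT D OR NOT E) OR ((NOT E OR B) AND (NOT B OR E))   (De Morgan)
≡ (B AND NOT A) OR NOT (NOT D OR NOT E) OR ((NOT E OR B) AND (NOT B OR E))   (double negation)
≡ (B AND NOT A) OR (NOT NOT D AND NOT NOT E) OR ((NOT E OR B) AND (NOT B OR E))   (De Morgan)
≡ (B AND NOT A) OR (D AND NOT NOT E) OR ((NOT E OR B) AND (NOT B OR E))   (double negation)
≡ (B AND NOT A) OR (D AND E) OR ((NOT E OR B) AND (NOT B OR E))   (double negation)
≡ (B OR D OR NOT E OR B) AND (B OR D OR NOT B OR E) AND (B OR E OR NOT E OR B) AND (B OR E OR NOT B OR E) AND (NOT A OR D OR NOT E OR B) AND (NOT A OR D OR NOT B OR E) AND (NOT A OR E OR NOT E OR B) AND (NOT A OR E OR NOT B OR E)   (distribute OR over AND)
≡ (B OR D OR NOT E) AND (NOT A OR E OR NOT B)   (simplify)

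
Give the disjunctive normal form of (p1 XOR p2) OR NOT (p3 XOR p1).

(p1 AND NOT p2) OR (NOT p1 AND p2) OR (NOT p3 AND NOT p1) OR (p1 AND p3)

(p1 XOR p2) OR NOT (p3 XOR p1)
≡ (p1 AND NOT p2) OR (NOT p1 AND p2) OR NOT (p3 XOR p1)   [expand XOR]
≡ (p1 AND NOT p2) OR (NOT p1 AND p2) OR NOT ((p3 AND NOT p1) OR (NOT p3 AND p1))   [expand XOR]
≡ (p1 AND NOT p2) OR (NOT p1 AND p2) OR (NOT (p3 AND NOT p1) AND NOT (NOT p3 AND p1))   [De Morgan]
≡ (p1 AND NOT p2) OR (NOT p1 AND p2) OR ((NOT p3 OR NOT NOT p1) AND NOT (NOT p3 AND p1))   [De Morgan]
≡ (p1 AND NOT p2) OR (NOT p1 AND p2) OR ((NOT p3 OR p1) AND NOT (NOT p3 AND p1))   [double negation]
≡ (p1 AND NOT p2) OR (NOT p1 AND p2) OR ((NOT p3 OR p1) AND (NOT NOT p3 OR NOT p1))   [De Morgan]
≡ (p1 AND NOT p2) OR (NOT p1 AND p2) OR ((NOT p3 OR p1) AND (p3 OR NOT p1))   [double negation]
≡ (p1 AND NOT p2) OR (NOT p1 AND p2) OR (NOT p3 AND p3) OR (NOT p3 AND NOT p1) OR (p1 AND p3) OR (p1 AND NOT p1)   [distribute AND over OR]
≡ (p1 AND NOT p2) OR (NOT p1 AND p2) OR (NOT p3 AND NOT p1) OR (p1 AND p3)   [simplify]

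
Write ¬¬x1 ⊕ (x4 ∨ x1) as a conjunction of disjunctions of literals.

(x1 ∨ x4) ∧ ¬x1

¬¬x1 ⊕ (x4 ∨ x1)
⇔ (¬¬x1 ∨ x4 ∨ x1) ∧ ¬(¬¬x1 ∧ (x4 ∨ x1))   [expand ⊕]
⇔ (x1 ∨ x4 ∨ x1) ∧ ¬(¬¬x1 ∧ (x4 ∨ x1))   [double negation]
⇔ (x1 ∨ x4 ∨ x1) ∧ (¬¬¬x1 ∨ ¬(x4 ∨ x1))   [De Morgan]
⇔ (x1 ∨ x4 ∨ x1) ∧ (¬x1 ∨ ¬(x4 ∨ x1))   [double negation]
⇔ (x1 ∨ x4 ∨ x1) ∧ (¬x1 ∨ (¬x4 ∧ ¬x1))   [De Morgan]
⇔ (x1 ∨ x4 ∨ x1) ∧ (¬x1 ∨ ¬x4) ∧ (¬x1 ∨ ¬x1)   [distribute ∨ over ∧]
⇔ (x1 ∨ x4) ∧ ¬x1   [simplify]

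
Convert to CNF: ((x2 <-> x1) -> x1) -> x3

(~x2 | x1 | x3) & (~x1 | x3)

((x2 <-> x1) -> x1) -> x3
≡ ~((x2 <-> x1) -> x1) | x3   — eliminate ->
≡ ~(~(x2 <-> x1) | x1) | x3   — eliminate ->
≡ ~(~((x2 -> x1) & (x1 -> x2)) | x1) | x3   — eliminate <->
≡ ~(~((~x2 | x1) & (x1 -> x2)) | x1) | x3   — eliminate ->
≡ ~(~((~x2 | x1) & (~x1 | x2)) | x1) | x3   — eliminate ->
≡ (~~((~x2 | x1) & (~x1 | x2)) & ~x1) | x3   — De Morgan
≡ ((~x2 | x1) & (~x1 | x2) & ~x1) | x3   — double negation
≡ (~x2 | x1 | x3) & (~x1 | x2 | x3) & (~x1 | x3)   — distribute | over &
≡ (~x2 | x1 | x3) & (~x1 | x3)   — simplify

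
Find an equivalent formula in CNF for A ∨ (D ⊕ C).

A ∨ (D ⊕ C)
= A ∨ ((D ∨ C) ∧ ¬(D ∧ C))   [expand ⊕]
= A ∨ ((D ∨ C) ∧ (¬D ∨ ¬C))   [De Morgan]
= (A ∨ D ∨ C) ∧ (A ∨ ¬D ∨ ¬C)   [distribute ∨ over ∧]

(A ∨ D ∨ C) ∧ (A ∨ ¬D ∨ ¬C)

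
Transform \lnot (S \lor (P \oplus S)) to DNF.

\lnot (S \lor (P \oplus S))
= \lnot (S \lor (P \land \lnot S) \lor (\lnot P \land S))
= \lnot S \land \lnot (P \land \lnot S) \land \lnot (\lnot P \land S)
= \lnot S \land (\lnot P \lor \lnot \lnot S) \land \lnot (\lnot P \land S)
= \lnot S \land (\lnot P \lor S) \land \lnot (\lnot P \land S)
= \lnot S \land (\lnot P \lor S) \land (\lnot \lnot P \lor \lnot S)
= \lnot S \land (\lnot P \lor S) \land (P \lor \lnot S)
= (\lnot S \land \lnot P \land P) \lor (\lnot S \land \lnot P \land \lnot S) \lor (\lnot S \land S \land P) \lor (\lnot S \land S \land \lnot S)
= \lnot S \land \lnot P

\lnot S \land \lnot P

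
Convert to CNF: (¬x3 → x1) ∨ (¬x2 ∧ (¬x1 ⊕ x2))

(¬x3 → x1) ∨ (¬x2 ∧ (¬x1 ⊕ x2))
≡ ¬¬x3 ∨ x1 ∨ (¬x2 ∧ (¬x1 ⊕ x2))   — eliminate →
≡ ¬¬x3 ∨ x1 ∨ (¬x2 ∧ (¬x1 ∨ x2) ∧ ¬(¬x1 ∧ x2))   — expand ⊕
≡ x3 ∨ x1 ∨ (¬x2 ∧ (¬x1 ∨ x2) ∧ ¬(¬x1 ∧ x2))   — double negation
≡ x3 ∨ x1 ∨ (¬x2 ∧ (¬x1 ∨ x2) ∧ (¬¬x1 ∨ ¬x2))   — De Morgan
≡ x3 ∨ x1 ∨ (¬x2 ∧ (¬x1 ∨ x2) ∧ (x1 ∨ ¬x2))   — double negation
≡ (x3 ∨ x1 ∨ ¬x2) ∧ (x3 ∨ x1 ∨ ¬x1 ∨ x2) ∧ (x3 ∨ x1 ∨ x1 ∨ ¬x2)   — distribute ∨ over ∧
≡ x3 ∨ x1 ∨ ¬x2   — simplify

x3 ∨ x1 ∨ ¬x2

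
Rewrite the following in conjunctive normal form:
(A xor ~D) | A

A | ~D

(A xor ~D) | A
⇔ ((A | ~D) & ~(A & ~D)) | A   [expand xor]
⇔ ((A | ~D) & (~A | ~~D)) | A   [De Morgan]
⇔ ((A | ~D) & (~A | D)) | A   [double negation]
⇔ (A | ~D | A) & (~A | D | A)   [distribute | over &]
⇔ A | ~D   [simplify]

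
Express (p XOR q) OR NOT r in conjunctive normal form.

(p OR q OR NOT r) AND (NOT p OR NOT q OR NOT r)

(p XOR q) OR NOT r
≡ ((p OR q) AND NOT (p AND q)) OR NOT r   — expand XOR
≡ ((p OR q) AND (NOT p OR NOT q)) OR NOT r   — De Morgan
≡ (p OR q OR NOT r) AND (NOT p OR NOT q OR NOT r)   — distribute OR over AND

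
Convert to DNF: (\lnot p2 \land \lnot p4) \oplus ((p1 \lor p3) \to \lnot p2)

(p2 \land \lnot p1 \land \lnot p3) \lor (p4 \land \lnot p1 \land \lnot p3) \lor (p4 \land \lnot p2)

(\lnot p2 \land \lnot p4) \oplus ((p1 \lor p3) \to \lnot p2)
= (\lnot p2 \land \lnot p4 \land \lnot ((p1 \lor p3) \to \lnot p2)) \lor (\lnot (\lnot p2 \land \lnot p4) \land ((p1 \lor p3) \to \lnot p2))   [expand \oplus]
= (\lnot p2 \land \lnot p4 \land \lnot (\lnot (p1 \lor p3) \lor \lnot p2)) \lor (\lnot (\lnot p2 \land \lnot p4) \land ((p1 \lor p3) \to \lnot p2))   [eliminate \to]
= (\lnot p2 \land \lnot p4 \land \lnot (\lnot (p1 \lor p3) \lor \lnot p2)) \lor (\lnot (\lnot p2 \land \lnot p4) \land (\lnot (p1 \lor p3) \lor \lnot p2))   [eliminate \to]
= (\lnot p2 \land \lnot p4 \land \lnot \lnot (p1 \lor p3) \land \lnot \lnot p2) \lor (\lnot (\lnot p2 \land \lnot p4) \land (\lnot (p1 \lor p3) \lor \lnot p2))   [De Morgan]
= (\lnot p2 \land \lnot p4 \land (p1 \lor p3) \land \lnot \lnot p2) \lor (\lnot (\lnot p2 \land \lnot p4) \land (\lnot (p1 \lor p3) \lor \lnot p2))   [double negation]
= (\lnot p2 \land \lnot p4 \land (p1 \lor p3) \land p2) \lor (\lnot (\lnot p2 \land \lnot p4) \land (\lnot (p1 \lor p3) \lor \lnot p2))   [double negation]
= (\lnot p2 \land \lnot p4 \land (p1 \lor p3) \land p2) \lor ((\lnot \lnot p2 \lor \lnot \lnot p4) \land (\lnot (p1 \lor p3) \lor \lnot p2))   [De Morgan]
= (\lnot p2 \land \lnot p4 \land (p1 \lor p3) \land p2) \lor ((p2 \lor \lnot \lnot p4) \land (\lnot (p1 \lor p3) \lor \lnot p2))   [double negation]
= (\lnot p2 \land \lnot p4 \land (p1 \lor p3) \land p2) \lor ((p2 \lor p4) \land (\lnot (p1 \lor p3) \lor \lnot p2))   [double negation]
= (\lnot p2 \land \lnot p4 \land (p1 \lor p3) \land p2) \lor ((p2 \lor p4) \land ((\lnot p1 \land \lnot p3) \lor \lnot p2))   [De Morgan]
= (\lnot p2 \land \lnot p4 \land p1 \land p2) \lor (\lnot p2 \land \lnot p4 \land p3 \land p2) \lor (p2 \land \lnot p1 \land \lnot p3) \lor (p2 \land \lnot p2) \lor (p4 \land \lnot p1 \land \lnot p3) \lor (p4 \land \lnot p2)   [distribute \land over \lor]
= (p2 \land \lnot p1 \land \lnot p3) \lor (p4 \land \lnot p1 \land \lnot p3) \lor (p4 \land \lnot p2)   [simplify]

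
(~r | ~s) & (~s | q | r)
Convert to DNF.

(~r | ~s) & (~s | q | r)
= (~r & ~s) | (~r & q) | (~r & r) | (~s & ~s) | (~s & q) | (~s & r)   [distribute & over |]
= (~r & q) | ~s   [simplify]

(~r & q) | ~s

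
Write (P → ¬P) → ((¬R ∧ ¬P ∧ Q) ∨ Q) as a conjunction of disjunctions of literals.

(P → ¬P) → ((¬R ∧ ¬P ∧ Q) ∨ Q)
= ¬(P → ¬P) ∨ (¬R ∧ ¬P ∧ Q) ∨ Q   [eliminate →]
= ¬(¬P ∨ ¬P) ∨ (¬R ∧ ¬P ∧ Q) ∨ Q   [eliminate →]
= (¬¬P ∧ ¬¬P) ∨ (¬R ∧ ¬P ∧ Q) ∨ Q   [De Morgan]
= (P ∧ ¬¬P) ∨ (¬R ∧ ¬P ∧ Q) ∨ Q   [double negation]
= (P ∧ P) ∨ (¬R ∧ ¬P ∧ Q) ∨ Q   [double negation]
= (P ∨ ¬R ∨ Q) ∧ (P ∨ ¬P ∨ Q) ∧ (P ∨ Q ∨ Q) ∧ (P ∨ ¬R ∨ Q) ∧ (P ∨ ¬P ∨ Q) ∧ (P ∨ Q ∨ Q)   [distribute ∨ over ∧]
= P ∨ Q   [simplify]

P ∨ Q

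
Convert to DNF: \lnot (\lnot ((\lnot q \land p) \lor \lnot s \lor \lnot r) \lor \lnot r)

(\lnot q \land p \land r) \lor (\lnot s \land r)

\lnot (\lnot ((\lnot q \land p) \lor \lnot s \lor \lnot r) \lor \lnot r)
≡ \lnot \lnot ((\lnot q \land p) \lor \lnot s \lor \lnot r) \land \lnot \lnot r   [De Morgan]
≡ ((\lnot q \land p) \lor \lnot s \lor \lnot r) \land \lnot \lnot r   [double negation]
≡ ((\lnot q \land p) \lor \lnot s \lor \lnot r) \land r   [double negation]
≡ (\lnot q \land p \land r) \lor (\lnot s \land r) \lor (\lnot r \land r)   [distribute \land over \lor]
≡ (\lnot q \land p \land r) \lor (\lnot s \land r)   [simplify]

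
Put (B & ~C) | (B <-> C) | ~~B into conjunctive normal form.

B | ~C

(B & ~C) | (B <-> C) | ~~B
≡ (B & ~C) | ((B -> C) & (C -> B)) | ~~B
≡ (B & ~C) | ((~B | C) & (C -> B)) | ~~B
≡ (B & ~C) | ((~B | C) & (~C | B)) | ~~B
≡ (B & ~C) | ((~B | C) & (~C | B)) | B
≡ (B | ~B | C | B) & (B | ~C | B | B) & (~C | ~B | C | B) & (~C | ~C | B | B)
≡ B | ~C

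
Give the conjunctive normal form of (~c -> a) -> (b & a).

(~c | b) & (~c | a) & (~a | b)

(~c -> a) -> (b & a)
⇔ ~(~c -> a) | (b & a)
⇔ ~(~~c | a) | (b & a)
⇔ (~~~c & ~a) | (b & a)
⇔ (~c & ~a) | (b & a)
⇔ (~c | b) & (~c | a) & (~a | b) & (~a | a)
⇔ (~c | b) & (~c | a) & (~a | b)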